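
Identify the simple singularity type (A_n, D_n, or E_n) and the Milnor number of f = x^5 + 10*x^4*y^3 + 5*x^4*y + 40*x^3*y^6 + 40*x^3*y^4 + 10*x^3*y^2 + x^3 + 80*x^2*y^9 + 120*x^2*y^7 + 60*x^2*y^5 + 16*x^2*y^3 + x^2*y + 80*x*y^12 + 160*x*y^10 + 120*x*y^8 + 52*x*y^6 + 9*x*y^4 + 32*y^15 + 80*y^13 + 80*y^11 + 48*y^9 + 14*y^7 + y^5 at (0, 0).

Type D_6, Milnor number mu = 6.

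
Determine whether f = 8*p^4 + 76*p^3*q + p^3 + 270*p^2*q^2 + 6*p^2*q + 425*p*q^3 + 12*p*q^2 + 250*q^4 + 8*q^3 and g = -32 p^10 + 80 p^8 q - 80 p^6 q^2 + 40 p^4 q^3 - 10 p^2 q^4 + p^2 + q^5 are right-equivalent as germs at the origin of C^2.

The Hessian of f at 0 has rank 0. Corank 2; j^3 = (p + 2*q)^3 is a perfect cube, so E-series; the 4-jet and mu = 7 give E_7. The Hessian of g at 0 has rank 1. Corank 1: A-series; mu = 4 gives A_4. f is E_7 but g is A_4, hence not right-equivalent.

No.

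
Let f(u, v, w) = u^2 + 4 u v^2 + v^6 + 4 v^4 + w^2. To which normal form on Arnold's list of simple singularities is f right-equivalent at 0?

A_{5}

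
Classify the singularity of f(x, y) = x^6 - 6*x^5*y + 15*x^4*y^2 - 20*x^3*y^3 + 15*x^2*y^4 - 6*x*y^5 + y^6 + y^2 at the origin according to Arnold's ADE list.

The Hessian of f at 0 has rank 1. Corank 1: A-series; mu = 5 gives A_5.

A_{5}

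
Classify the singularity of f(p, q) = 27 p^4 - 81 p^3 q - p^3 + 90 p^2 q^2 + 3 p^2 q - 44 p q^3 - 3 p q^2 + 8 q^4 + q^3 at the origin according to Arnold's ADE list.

E_7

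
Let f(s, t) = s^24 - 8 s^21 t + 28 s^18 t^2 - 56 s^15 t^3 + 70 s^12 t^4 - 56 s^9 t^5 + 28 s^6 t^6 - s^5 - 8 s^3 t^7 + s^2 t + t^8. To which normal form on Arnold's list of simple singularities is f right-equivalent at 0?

The Hessian of f at 0 has rank 0. Corank 2; j^3 = s^2*t has shape L^2 M (L != M), so D-series; mu = 9 gives D_9.

D_9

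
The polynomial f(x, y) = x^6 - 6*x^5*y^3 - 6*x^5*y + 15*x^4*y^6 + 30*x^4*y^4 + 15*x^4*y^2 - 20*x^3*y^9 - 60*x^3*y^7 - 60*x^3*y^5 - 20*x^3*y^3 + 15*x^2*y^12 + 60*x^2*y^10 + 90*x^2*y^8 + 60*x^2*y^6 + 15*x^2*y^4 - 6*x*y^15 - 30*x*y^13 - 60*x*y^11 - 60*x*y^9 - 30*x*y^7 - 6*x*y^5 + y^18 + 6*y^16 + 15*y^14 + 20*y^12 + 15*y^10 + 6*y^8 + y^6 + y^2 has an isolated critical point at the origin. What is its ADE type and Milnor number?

Type A5, Milnor number mu = 5.

The Hessian of f at 0 is [[0, 0], [0, 2]] with rank 1, so corank 1. A Groebner basis of the Jacobian ideal J(f) in C{x,y} is {x^5, y}; counting standard monomials gives mu = 5. Corank 1: A-series; mu = 5 gives A_5.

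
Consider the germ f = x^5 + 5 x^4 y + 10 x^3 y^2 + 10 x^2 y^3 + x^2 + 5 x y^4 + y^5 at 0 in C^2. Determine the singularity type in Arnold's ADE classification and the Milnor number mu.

The Hessian of f at 0 is [[2, 0], [0, 0]] with rank 1, so corank 1. A Groebner basis of the Jacobian ideal J(f) in C{x,y} is {y^4, x}; counting standard monomials gives mu = 4. Corank 1: A-series; mu = 4 gives A_4.

Type A4, Milnor number mu = 4.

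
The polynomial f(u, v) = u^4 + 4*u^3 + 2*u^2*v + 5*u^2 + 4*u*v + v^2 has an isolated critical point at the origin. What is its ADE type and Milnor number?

Type A1, Milnor number mu = 1.

The Hessian of f at 0 has rank 2. Corank 0: nondegenerate Morse point, so A_1.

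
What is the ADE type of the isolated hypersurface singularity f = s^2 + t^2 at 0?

The Hessian of f at 0 has rank 2. Corank 0: nondegenerate Morse point, so A_1.

A1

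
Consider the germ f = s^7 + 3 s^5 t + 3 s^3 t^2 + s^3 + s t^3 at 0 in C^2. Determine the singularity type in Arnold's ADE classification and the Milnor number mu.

The Hessian of f at 0 has rank 0. Corank 2; j^3 = s^3 is a perfect cube, so E-series; the 4-jet and mu = 7 give E_7.

Type E_{7}, Milnor number mu = 7.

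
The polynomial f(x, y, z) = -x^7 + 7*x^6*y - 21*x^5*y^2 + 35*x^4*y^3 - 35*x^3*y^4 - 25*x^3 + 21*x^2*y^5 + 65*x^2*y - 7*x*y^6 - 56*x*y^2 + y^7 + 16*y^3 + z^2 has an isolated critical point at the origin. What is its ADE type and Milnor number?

Type D_8, Milnor number mu = 8.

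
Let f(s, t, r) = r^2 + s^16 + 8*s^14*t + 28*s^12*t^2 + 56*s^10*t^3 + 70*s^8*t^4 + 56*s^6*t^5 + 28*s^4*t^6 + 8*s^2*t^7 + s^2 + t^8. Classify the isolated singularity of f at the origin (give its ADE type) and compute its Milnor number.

The Hessian of f at 0 is [[2, 0, 0], [0, 0, 0], [0, 0, 2]] with rank 2, so corank 1. A Groebner basis of the Jacobian ideal J(f) in C{s,t,r} is {t^7, s, r}; counting standard monomials gives mu = 7. Corank 1: A-series; mu = 7 gives A_7.

Type A_7, Milnor number mu = 7.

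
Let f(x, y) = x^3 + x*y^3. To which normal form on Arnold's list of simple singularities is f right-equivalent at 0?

E_{7}

The Hessian of f at 0 has rank 0. Corank 2; j^3 = x^3 is a perfect cube, so E-series; the 4-jet and mu = 7 give E_7.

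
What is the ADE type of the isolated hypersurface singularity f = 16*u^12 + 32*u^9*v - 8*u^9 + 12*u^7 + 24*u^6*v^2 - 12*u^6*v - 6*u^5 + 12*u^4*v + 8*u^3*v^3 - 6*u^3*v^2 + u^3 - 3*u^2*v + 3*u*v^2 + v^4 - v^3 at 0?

The Hessian of f at 0 has rank 0. Corank 2; j^3 = (u - v)^3 is a perfect cube, so E-series; the 4-jet and mu = 6 give E_6.

E_{6}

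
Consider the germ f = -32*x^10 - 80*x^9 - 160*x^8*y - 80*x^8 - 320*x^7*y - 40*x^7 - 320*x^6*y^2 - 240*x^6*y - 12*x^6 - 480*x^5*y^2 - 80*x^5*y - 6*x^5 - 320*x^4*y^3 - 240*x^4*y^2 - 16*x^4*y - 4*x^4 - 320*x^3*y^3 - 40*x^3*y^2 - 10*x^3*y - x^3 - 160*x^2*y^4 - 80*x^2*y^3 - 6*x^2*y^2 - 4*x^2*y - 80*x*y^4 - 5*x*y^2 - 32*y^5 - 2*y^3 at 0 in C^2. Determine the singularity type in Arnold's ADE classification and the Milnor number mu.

Type D_6, Milnor number mu = 6.

The Hessian of f at 0 has rank 0. Corank 2; j^3 = -(x + y)^2*(x + 2*y) has shape L^2 M (L != M), so D-series; mu = 6 gives D_6.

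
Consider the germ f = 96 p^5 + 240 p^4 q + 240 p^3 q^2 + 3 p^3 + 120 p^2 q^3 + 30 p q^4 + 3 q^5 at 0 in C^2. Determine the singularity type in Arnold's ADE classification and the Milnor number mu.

The Hessian of f at 0 is [[0, 0], [0, 0]] with rank 0, so corank 2. A Groebner basis of the Jacobian ideal J(f) in C{p,q} is {q^5, p*q^3 + q^4/8, p^2}; counting standard monomials gives mu = 8. Corank 2; j^3 = 3*p^3 is a perfect cube, so E-series; the 5-jet and mu = 8 give E_8.

Type E_{8}, Milnor number mu = 8.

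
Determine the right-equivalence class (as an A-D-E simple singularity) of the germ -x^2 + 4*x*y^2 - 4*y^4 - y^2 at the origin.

A_{1}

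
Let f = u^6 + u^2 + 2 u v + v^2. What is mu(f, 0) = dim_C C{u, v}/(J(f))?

5

The Hessian of f at 0 has rank 1. Corank 1: A-series; mu = 5 gives A_5.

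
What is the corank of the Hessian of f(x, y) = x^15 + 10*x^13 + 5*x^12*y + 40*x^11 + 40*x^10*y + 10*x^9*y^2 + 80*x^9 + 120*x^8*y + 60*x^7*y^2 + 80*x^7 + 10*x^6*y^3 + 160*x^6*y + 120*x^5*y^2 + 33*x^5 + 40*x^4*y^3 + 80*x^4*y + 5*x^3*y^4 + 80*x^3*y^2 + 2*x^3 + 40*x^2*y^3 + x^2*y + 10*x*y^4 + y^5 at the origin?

2

The Hessian at 0 is [[0, 0], [0, 0]] of rank 0; hence corank 2.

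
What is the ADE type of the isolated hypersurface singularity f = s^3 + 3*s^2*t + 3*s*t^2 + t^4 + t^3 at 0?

E_{6}

The Hessian of f at 0 is [[0, 0], [0, 0]] with rank 0, so corank 2. A Groebner basis of the Jacobian ideal J(f) in C{s,t} is {t^3, s^2 + 2*s*t + t^2}; counting standard monomials gives mu = 6. Corank 2; j^3 = (s + t)^3 is a perfect cube, so E-series; the 4-jet and mu = 6 give E_6.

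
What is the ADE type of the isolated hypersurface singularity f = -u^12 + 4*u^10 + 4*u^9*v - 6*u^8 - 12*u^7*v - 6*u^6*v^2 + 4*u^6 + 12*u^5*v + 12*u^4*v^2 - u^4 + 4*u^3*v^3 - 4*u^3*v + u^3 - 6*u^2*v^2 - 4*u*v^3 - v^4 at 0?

The Hessian of f at 0 has rank 0. Corank 2; j^3 = u^3 is a perfect cube, so E-series; the 4-jet and mu = 6 give E_6.

E_6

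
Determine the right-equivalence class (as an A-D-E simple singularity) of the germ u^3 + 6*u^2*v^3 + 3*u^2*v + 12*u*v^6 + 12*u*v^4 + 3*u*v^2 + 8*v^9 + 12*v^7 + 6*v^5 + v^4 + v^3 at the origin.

E_6

The Hessian of f at 0 is [[0, 0], [0, 0]] with rank 0, so corank 2. A Groebner basis of the Jacobian ideal J(f) in C{u,v} is {v^3, u^2 + 2*u*v + v^2}; counting standard monomials gives mu = 6. Corank 2; j^3 = (u + v)^3 is a perfect cube, so E-series; the 4-jet and mu = 6 give E_6.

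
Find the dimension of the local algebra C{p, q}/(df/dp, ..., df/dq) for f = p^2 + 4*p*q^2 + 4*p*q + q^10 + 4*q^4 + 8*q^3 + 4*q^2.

9

The Hessian of f at 0 is [[2, 4], [4, 8]] with rank 1, so corank 1. A Groebner basis of the Jacobian ideal J(f) in C{p,q} is {p^5 + 20*p^4 + 120*p^3*q - 140*p^3 - 432*p^2*q + 184*p^2 + 432*p*q - 64*p - 128*q, p^4*q - 4*p^4 - 20*p^3*q + 20*p^3 + 60*p^2*q - 24*p^2 - 56*p*q + 8*p + 16*q, p/2 + q^2 + q}; counting standard monomials gives mu = 9. Corank 1: A-series; mu = 9 gives A_9.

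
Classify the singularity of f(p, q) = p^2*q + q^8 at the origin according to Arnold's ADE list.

The Hessian of f at 0 has rank 0. Corank 2; j^3 = p^2*q has shape L^2 M (L != M), so D-series; mu = 9 gives D_9.

D_{9}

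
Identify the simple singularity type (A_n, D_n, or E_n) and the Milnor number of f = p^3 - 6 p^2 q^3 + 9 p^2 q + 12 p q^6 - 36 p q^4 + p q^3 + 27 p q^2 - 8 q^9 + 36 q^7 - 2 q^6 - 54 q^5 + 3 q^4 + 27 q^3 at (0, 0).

Type E7, Milnor number mu = 7.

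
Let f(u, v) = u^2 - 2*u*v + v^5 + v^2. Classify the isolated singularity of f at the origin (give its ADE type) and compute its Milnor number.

Type A_{4}, Milnor number mu = 4.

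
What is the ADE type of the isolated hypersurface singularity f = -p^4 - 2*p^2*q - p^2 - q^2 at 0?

The Hessian of f at 0 has rank 2. Corank 0: nondegenerate Morse point, so A_1.

A1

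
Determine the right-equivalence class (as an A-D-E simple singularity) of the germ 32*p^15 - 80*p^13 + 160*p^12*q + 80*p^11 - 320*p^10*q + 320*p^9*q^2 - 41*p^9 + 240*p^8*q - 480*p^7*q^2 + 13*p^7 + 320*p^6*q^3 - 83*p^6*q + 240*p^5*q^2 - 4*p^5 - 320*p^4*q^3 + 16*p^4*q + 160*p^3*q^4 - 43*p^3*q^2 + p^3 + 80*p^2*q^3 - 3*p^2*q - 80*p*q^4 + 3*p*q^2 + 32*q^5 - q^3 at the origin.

E_8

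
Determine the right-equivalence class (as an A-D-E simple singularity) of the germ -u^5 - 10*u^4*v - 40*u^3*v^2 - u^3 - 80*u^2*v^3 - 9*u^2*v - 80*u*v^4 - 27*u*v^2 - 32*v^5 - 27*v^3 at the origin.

E_8

The Hessian of f at 0 is [[0, 0], [0, 0]] with rank 0, so corank 2. A Groebner basis of the Jacobian ideal J(f) in C{u,v} is {v^5, u*v^3 + 11*v^4/4, u^2 + 6*u*v + 9*v^2}; counting standard monomials gives mu = 8. Corank 2; j^3 = -(u + 3*v)^3 is a perfect cube, so E-series; the 5-jet and mu = 8 give E_8.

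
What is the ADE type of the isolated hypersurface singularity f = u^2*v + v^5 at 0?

D_6

The Hessian of f at 0 is [[0, 0], [0, 0]] with rank 0, so corank 2. A Groebner basis of the Jacobian ideal J(f) in C{u,v} is {u^2/5 + v^4, u^3, u*v}; counting standard monomials gives mu = 6. Corank 2; j^3 = u^2*v has shape L^2 M (L != M), so D-series; mu = 6 gives D_6.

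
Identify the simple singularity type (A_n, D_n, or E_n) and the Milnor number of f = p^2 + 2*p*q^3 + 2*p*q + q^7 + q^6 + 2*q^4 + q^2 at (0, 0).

Type A6, Milnor number mu = 6.

The Hessian of f at 0 has rank 1. Corank 1: A-series; mu = 6 gives A_6.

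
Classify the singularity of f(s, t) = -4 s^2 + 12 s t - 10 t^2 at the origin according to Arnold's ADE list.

A_1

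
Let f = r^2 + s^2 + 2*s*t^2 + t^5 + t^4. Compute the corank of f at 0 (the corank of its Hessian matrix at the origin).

1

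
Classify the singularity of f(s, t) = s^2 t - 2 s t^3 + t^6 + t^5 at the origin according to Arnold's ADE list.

D_{7}

The Hessian of f at 0 has rank 0. Corank 2; j^3 = s^2*t has shape L^2 M (L != M), so D-series; mu = 7 gives D_7.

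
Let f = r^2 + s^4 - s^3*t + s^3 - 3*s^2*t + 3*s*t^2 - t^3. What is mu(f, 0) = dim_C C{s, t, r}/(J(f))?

The Hessian of f at 0 has rank 1. Corank 2; j^3 = (s - t)^3 is a perfect cube, so E-series; the 4-jet and mu = 7 give E_7.

7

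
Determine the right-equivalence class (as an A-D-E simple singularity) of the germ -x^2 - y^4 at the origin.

A_3

The Hessian of f at 0 has rank 1. Corank 1: A-series; mu = 3 gives A_3.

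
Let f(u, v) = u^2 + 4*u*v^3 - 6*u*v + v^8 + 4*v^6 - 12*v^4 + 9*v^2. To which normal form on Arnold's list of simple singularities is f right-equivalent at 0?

The Hessian of f at 0 has rank 1. Corank 1: A-series; mu = 7 gives A_7.

A7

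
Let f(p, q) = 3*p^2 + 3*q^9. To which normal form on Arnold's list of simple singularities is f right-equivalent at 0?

A8

The Hessian of f at 0 is [[6, 0], [0, 0]] with rank 1, so corank 1. A Groebner basis of the Jacobian ideal J(f) in C{p,q} is {q^8, p}; counting standard monomials gives mu = 8. Corank 1: A-series; mu = 8 gives A_8.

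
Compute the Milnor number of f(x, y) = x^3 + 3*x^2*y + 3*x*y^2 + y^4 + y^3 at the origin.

6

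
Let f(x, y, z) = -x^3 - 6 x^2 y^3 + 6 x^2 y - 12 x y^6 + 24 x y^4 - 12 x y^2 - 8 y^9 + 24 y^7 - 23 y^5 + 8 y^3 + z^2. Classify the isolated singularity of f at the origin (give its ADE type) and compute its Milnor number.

The Hessian of f at 0 has rank 1. Corank 2; j^3 = -(x - 2*y)^3 is a perfect cube, so E-series; the 5-jet and mu = 8 give E_8.

Type E_8, Milnor number mu = 8.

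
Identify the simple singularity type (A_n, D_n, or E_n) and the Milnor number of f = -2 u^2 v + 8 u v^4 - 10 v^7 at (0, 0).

The Hessian of f at 0 has rank 0. Corank 2; j^3 = -2*u^2*v has shape L^2 M (L != M), so D-series; mu = 8 gives D_8.

Type D_8, Milnor number mu = 8.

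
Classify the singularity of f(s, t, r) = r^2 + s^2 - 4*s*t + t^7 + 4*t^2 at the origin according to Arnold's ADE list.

The Hessian of f at 0 has rank 2. Corank 1: A-series; mu = 6 gives A_6.

A6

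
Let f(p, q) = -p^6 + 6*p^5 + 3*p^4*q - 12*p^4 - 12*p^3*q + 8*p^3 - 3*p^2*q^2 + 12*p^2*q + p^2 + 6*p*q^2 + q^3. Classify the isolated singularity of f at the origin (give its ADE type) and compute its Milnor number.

The Hessian of f at 0 has rank 1. Corank 1: A-series; mu = 2 gives A_2.

Type A2, Milnor number mu = 2.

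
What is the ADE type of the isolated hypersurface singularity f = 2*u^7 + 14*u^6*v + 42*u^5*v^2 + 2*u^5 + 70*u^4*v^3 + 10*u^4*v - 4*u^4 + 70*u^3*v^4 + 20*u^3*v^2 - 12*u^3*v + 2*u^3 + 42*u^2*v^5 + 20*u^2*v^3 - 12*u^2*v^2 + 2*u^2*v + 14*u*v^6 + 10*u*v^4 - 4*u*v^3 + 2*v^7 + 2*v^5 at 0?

The Hessian of f at 0 is [[0, 0], [0, 0]] with rank 0, so corank 2. A Groebner basis of the Jacobian ideal J(f) in C{u,v} is {-9*u^2/20 + u*v^3 + 13*u*v^2/20 - u*v/10 + v^3/10, 17*u^2/20 - 49*u*v^2/20 + 3*u*v/10 + v^4 - 3*v^3/10, u^3 + u^2/20 + 3*u*v^2/20 - u*v/10 + v^3/10, u^2*v - 7*u^2/20 + 19*u*v^2/20 - 3*u*v/10 + 3*v^3/10}; counting standard monomials gives mu = 8. Corank 2; j^3 = 2*u^2*(u + v) has shape L^2 M (L != M), so D-series; mu = 8 gives D_8.

D8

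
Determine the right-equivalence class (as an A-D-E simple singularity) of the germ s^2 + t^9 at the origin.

A_{8}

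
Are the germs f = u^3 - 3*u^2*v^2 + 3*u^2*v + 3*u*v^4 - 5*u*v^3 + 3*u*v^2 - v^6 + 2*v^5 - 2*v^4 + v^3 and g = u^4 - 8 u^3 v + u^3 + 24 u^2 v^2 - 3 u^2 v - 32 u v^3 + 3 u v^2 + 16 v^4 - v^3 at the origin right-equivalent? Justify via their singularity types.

No.

The Hessian of f at 0 is [[0, 0], [0, 0]] with rank 0, so corank 2. A Groebner basis of the Jacobian ideal J(f) in C{u,v} is {-u^2 - 2*u*v + v^4 - v^3/3 - v^2, u^3 - 4*u^2 - 8*u*v - v^3/3 - 4*v^2, u^2*v + 7*u^2/3 + 14*u*v/3 - 2*v^3/9 + 7*v^2/3, -u^2 + u*v^2 - 2*u*v + 2*v^3/3 - v^2}; counting standard monomials gives mu = 7. Corank 2; j^3 = (u + v)^3 is a perfect cube, so E-series; the 4-jet and mu = 7 give E_7. The Hessian of g at 0 is [[0, 0], [0, 0]] with rank 0, so corank 2. A Groebner basis of the Jacobian ideal J(g) in C{u,v} is {v^4, u*v^2 - 4*v^3/3, u^2 - 2*u*v + v^2}; counting standard monomials gives mu = 6. Corank 2; j^3 = (u - v)^3 is a perfect cube, so E-series; the 4-jet and mu = 6 give E_6. f is E_7 but g is E_6, hence not right-equivalent.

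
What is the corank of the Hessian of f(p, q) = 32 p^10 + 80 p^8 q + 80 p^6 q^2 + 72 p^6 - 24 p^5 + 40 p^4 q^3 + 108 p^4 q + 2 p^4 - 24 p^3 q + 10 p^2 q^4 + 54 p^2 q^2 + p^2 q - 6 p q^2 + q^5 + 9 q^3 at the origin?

2

The Hessian at 0 is [[0, 0], [0, 0]] of rank 0; hence corank 2.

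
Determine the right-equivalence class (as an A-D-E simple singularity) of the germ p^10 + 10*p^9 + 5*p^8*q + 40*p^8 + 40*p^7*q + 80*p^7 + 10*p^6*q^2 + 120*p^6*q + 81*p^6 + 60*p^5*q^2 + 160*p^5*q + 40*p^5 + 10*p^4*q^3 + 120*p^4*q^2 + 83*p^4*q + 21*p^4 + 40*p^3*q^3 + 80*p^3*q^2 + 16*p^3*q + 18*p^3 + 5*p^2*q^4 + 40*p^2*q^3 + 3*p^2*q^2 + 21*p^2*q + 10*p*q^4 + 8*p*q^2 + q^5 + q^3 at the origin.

The Hessian of f at 0 is [[0, 0], [0, 0]] with rank 0, so corank 2. A Groebner basis of the Jacobian ideal J(f) in C{p,q} is {p^3 - 33*p^2/4 - 13*p*q/2 - 5*q^2/4, p^2*q + 45*p^2/2 + 18*p*q + 7*q^2/2, -243*p^2/4 + p*q^2 - 99*p*q/2 - 39*q^2/4, 162*p^2 + 135*p*q + q^3 + 27*q^2}; counting standard monomials gives mu = 6. Corank 2; j^3 = (2*p + q)*(3*p + q)^2 has shape L^2 M (L != M), so D-series; mu = 6 gives D_6.

D6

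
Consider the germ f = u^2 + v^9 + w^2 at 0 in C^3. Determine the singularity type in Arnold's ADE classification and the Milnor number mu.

Type A_8, Milnor number mu = 8.

The Hessian of f at 0 is [[2, 0, 0], [0, 0, 0], [0, 0, 2]] with rank 2, so corank 1. A Groebner basis of the Jacobian ideal J(f) in C{u,v,w} is {v^8, u, w}; counting standard monomials gives mu = 8. Corank 1: A-series; mu = 8 gives A_8.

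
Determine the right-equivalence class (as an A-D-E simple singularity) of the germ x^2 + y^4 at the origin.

A3

The Hessian of f at 0 has rank 1. Corank 1: A-series; mu = 3 gives A_3.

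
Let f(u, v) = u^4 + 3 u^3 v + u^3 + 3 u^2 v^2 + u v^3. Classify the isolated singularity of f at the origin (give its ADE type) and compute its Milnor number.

Type E_{7}, Milnor number mu = 7.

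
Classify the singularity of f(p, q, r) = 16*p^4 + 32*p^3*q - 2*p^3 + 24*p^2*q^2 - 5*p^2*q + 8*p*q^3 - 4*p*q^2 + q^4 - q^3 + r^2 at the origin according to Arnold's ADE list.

D_5

The Hessian of f at 0 has rank 1. Corank 2; j^3 = -(p + q)^2*(2*p + q) has shape L^2 M (L != M), so D-series; mu = 5 gives D_5.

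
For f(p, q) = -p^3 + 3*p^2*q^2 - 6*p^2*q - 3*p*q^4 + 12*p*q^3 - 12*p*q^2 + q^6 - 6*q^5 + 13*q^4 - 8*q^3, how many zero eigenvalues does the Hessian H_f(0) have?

The Hessian at 0 is [[0, 0], [0, 0]] of rank 0; hence corank 2.

2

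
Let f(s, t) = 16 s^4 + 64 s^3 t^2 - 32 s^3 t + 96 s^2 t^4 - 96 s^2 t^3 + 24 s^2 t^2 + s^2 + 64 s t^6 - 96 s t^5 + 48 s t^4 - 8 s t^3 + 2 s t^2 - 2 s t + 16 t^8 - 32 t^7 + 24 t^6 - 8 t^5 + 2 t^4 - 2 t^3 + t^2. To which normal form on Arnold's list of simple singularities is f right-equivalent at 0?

The Hessian of f at 0 is [[2, -2], [-2, 2]] with rank 1, so corank 1. A Groebner basis of the Jacobian ideal J(f) in C{s,t} is {s^2 + s - t, s*t + s - t, s + t^2 - t}; counting standard monomials gives mu = 3. Corank 1: A-series; mu = 3 gives A_3.

A_3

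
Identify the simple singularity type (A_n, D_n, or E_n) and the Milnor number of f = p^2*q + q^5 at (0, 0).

Type D_6, Milnor number mu = 6.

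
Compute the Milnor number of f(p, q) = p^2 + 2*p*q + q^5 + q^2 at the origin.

4

The Hessian of f at 0 has rank 1. Corank 1: A-series; mu = 4 gives A_4.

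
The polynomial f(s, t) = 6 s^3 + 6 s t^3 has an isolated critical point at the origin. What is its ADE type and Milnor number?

Type E_{7}, Milnor number mu = 7.

The Hessian of f at 0 has rank 0. Corank 2; j^3 = 6*s^3 is a perfect cube, so E-series; the 4-jet and mu = 7 give E_7.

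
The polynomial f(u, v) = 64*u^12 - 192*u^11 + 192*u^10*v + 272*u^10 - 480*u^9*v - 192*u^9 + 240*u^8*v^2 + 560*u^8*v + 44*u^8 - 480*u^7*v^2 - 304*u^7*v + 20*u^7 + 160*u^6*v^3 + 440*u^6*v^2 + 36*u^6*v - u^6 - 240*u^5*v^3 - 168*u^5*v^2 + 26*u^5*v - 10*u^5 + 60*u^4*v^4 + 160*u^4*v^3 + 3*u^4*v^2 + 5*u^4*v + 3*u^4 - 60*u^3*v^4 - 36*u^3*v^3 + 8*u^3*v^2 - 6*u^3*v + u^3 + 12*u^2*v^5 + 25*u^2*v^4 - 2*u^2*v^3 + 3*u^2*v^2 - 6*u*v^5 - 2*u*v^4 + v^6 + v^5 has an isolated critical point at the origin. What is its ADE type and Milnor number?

Type E_8, Milnor number mu = 8.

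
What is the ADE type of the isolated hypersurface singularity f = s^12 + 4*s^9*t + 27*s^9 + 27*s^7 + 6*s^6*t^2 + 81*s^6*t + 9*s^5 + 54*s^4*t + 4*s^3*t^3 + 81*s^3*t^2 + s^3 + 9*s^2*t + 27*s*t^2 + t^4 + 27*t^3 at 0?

The Hessian of f at 0 has rank 0. Corank 2; j^3 = (s + 3*t)^3 is a perfect cube, so E-series; the 4-jet and mu = 6 give E_6.

E6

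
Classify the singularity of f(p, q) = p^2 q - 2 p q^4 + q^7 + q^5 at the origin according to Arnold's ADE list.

D_6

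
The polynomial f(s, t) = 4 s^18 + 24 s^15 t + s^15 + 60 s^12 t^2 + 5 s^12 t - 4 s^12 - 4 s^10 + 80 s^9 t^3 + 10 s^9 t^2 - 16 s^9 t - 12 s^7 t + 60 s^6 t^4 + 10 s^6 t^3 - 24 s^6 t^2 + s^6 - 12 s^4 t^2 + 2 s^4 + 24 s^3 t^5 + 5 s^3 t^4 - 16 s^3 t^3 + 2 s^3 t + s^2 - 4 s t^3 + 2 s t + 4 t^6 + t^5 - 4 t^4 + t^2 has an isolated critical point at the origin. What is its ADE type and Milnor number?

Type A_4, Milnor number mu = 4.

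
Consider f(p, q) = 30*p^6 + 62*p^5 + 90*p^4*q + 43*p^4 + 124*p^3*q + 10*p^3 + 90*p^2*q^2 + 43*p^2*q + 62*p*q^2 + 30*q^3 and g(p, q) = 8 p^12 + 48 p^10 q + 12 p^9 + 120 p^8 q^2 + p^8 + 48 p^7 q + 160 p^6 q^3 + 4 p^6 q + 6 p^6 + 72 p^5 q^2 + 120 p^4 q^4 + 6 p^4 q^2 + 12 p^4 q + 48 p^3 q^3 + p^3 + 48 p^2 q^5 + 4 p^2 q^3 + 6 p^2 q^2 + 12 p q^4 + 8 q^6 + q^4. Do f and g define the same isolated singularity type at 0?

No.

The Hessian of f at 0 has rank 0. Corank 2; j^3 = (2*p + 3*q)*(5*p^2 + 14*p*q + 10*q^2) splits into three distinct lines over C (the quadratic factor has nonzero discriminant), so D_4. The Hessian of g at 0 has rank 0. Corank 2; j^3 = p^3 is a perfect cube, so E-series; the 4-jet and mu = 6 give E_6. f is D_4 but g is E_6, hence not right-equivalent.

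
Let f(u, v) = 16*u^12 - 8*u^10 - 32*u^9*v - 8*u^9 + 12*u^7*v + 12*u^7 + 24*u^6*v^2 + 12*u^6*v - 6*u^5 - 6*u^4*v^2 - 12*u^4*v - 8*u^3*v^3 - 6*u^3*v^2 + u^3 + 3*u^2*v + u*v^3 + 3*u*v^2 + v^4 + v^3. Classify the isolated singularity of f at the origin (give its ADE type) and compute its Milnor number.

Type E_7, Milnor number mu = 7.

The Hessian of f at 0 has rank 0. Corank 2; j^3 = (u + v)^3 is a perfect cube, so E-series; the 4-jet and mu = 7 give E_7.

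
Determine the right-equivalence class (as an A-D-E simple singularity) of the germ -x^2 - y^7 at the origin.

A_{6}

The Hessian of f at 0 has rank 1. Corank 1: A-series; mu = 6 gives A_6.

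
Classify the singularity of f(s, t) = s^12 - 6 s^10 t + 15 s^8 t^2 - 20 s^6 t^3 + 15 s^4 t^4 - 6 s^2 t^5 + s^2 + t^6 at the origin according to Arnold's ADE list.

The Hessian of f at 0 has rank 1. Corank 1: A-series; mu = 5 gives A_5.

A_{5}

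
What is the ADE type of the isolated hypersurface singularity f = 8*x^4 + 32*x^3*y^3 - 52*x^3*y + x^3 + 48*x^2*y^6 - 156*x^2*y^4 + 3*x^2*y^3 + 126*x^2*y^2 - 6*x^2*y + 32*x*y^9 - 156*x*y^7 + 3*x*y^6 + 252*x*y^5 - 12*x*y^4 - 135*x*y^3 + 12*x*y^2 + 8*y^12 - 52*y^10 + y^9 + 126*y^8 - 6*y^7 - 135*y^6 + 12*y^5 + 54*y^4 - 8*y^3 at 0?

E_{7}

The Hessian of f at 0 is [[0, 0], [0, 0]] with rank 0, so corank 2. A Groebner basis of the Jacobian ideal J(f) in C{x,y} is {3*x^2/4 - 3*x*y + y^4 + y^3/4 + 3*y^2, x^3 + 21*x^2/2 - 42*x*y - 9*y^3/2 + 42*y^2, x^2*y + 15*x^2/4 - 15*x*y - 11*y^3/4 + 15*y^2, x^2 + x*y^2 - 4*x*y - 5*y^3/3 + 4*y^2}; counting standard monomials gives mu = 7. Corank 2; j^3 = (x - 2*y)^3 is a perfect cube, so E-series; the 4-jet and mu = 7 give E_7.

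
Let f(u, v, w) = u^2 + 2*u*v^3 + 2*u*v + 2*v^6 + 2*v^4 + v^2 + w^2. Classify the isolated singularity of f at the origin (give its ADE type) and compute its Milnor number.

The Hessian of f at 0 has rank 2. Corank 1: A-series; mu = 5 gives A_5.

Type A5, Milnor number mu = 5.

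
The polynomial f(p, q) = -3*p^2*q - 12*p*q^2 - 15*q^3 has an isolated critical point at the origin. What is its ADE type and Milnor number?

The Hessian of f at 0 is [[0, 0], [0, 0]] with rank 0, so corank 2. A Groebner basis of the Jacobian ideal J(f) in C{p,q} is {q^3, p^2 - q^2, p*q + 2*q^2}; counting standard monomials gives mu = 4. Corank 2; j^3 = -3*q*(p^2 + 4*p*q + 5*q^2) splits into three distinct lines over C (the quadratic factor has nonzero discriminant), so D_4.

Type D4, Milnor number mu = 4.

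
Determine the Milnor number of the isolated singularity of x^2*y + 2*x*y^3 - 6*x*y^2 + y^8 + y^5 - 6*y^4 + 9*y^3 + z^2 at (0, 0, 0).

The Hessian of f at 0 has rank 1. Corank 2; j^3 = y*(x - 3*y)^2 has shape L^2 M (L != M), so D-series; mu = 9 gives D_9.

9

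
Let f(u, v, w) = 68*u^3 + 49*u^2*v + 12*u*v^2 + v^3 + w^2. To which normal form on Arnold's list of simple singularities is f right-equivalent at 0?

D4

The Hessian of f at 0 has rank 1. Corank 2; j^3 = (4*u + v)*(17*u^2 + 8*u*v + v^2) splits into three distinct lines over C (the quadratic factor has nonzero discriminant), so D_4.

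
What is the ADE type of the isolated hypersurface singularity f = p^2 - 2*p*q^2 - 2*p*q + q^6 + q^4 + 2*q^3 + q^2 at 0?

The Hessian of f at 0 is [[2, -2], [-2, 2]] with rank 1, so corank 1. A Groebner basis of the Jacobian ideal J(f) in C{p,q} is {p^3 - 3*p^2 + 5*p*q - 2*p + 2*q, p^2*q - 2*p^2 + 3*p*q - p + q, -p + q^2 + q}; counting standard monomials gives mu = 5. Corank 1: A-series; mu = 5 gives A_5.

A5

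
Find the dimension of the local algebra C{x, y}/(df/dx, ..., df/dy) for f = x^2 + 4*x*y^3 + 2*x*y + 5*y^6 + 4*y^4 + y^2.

5

The Hessian of f at 0 is [[2, 2], [2, 2]] with rank 1, so corank 1. A Groebner basis of the Jacobian ideal J(f) in C{x,y} is {x*y^2 - x/2 - y/2, x/2 + y^3 + y/2, x^2 + 2*x*y + y^2}; counting standard monomials gives mu = 5. Corank 1: A-series; mu = 5 gives A_5.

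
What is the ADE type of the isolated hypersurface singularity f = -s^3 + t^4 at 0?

E6

The Hessian of f at 0 is [[0, 0], [0, 0]] with rank 0, so corank 2. A Groebner basis of the Jacobian ideal J(f) in C{s,t} is {t^3, s^2}; counting standard monomials gives mu = 6. Corank 2; j^3 = -s^3 is a perfect cube, so E-series; the 4-jet and mu = 6 give E_6.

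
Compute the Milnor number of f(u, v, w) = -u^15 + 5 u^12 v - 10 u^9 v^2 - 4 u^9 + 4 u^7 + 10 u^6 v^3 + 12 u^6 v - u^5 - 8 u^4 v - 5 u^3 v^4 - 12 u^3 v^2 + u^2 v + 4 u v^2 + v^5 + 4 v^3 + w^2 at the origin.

6

The Hessian of f at 0 is [[0, 0, 0], [0, 0, 0], [0, 0, 2]] with rank 1, so corank 2. A Groebner basis of the Jacobian ideal J(f) in C{u,v,w} is {u*v/16 + v^4 + v^2/8, u*v^2 + 2*v^3, u^2 + 59*u*v/16 + 27*v^2/8, w}; counting standard monomials gives mu = 6. Corank 2; j^3 = v*(u + 2*v)^2 has shape L^2 M (L != M), so D-series; mu = 6 gives D_6.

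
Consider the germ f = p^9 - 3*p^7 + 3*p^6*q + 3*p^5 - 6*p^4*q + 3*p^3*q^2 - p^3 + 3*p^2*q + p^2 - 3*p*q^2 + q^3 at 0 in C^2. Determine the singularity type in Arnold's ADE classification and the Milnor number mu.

Type A_{2}, Milnor number mu = 2.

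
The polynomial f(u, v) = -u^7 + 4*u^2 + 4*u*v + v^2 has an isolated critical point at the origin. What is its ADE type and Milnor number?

The Hessian of f at 0 has rank 1. Corank 1: A-series; mu = 6 gives A_6.

Type A_{6}, Milnor number mu = 6.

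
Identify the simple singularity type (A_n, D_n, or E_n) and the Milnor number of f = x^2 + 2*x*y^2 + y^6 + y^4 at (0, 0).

The Hessian of f at 0 is [[2, 0], [0, 0]] with rank 1, so corank 1. A Groebner basis of the Jacobian ideal J(f) in C{x,y} is {x^3, x^2*y, x + y^2}; counting standard monomials gives mu = 5. Corank 1: A-series; mu = 5 gives A_5.

Type A_{5}, Milnor number mu = 5.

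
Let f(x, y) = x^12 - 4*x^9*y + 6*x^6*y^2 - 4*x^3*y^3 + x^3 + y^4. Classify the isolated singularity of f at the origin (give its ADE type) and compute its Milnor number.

Type E_{6}, Milnor number mu = 6.

The Hessian of f at 0 has rank 0. Corank 2; j^3 = x^3 is a perfect cube, so E-series; the 4-jet and mu = 6 give E_6.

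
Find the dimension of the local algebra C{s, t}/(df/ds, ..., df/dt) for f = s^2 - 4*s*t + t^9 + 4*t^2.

8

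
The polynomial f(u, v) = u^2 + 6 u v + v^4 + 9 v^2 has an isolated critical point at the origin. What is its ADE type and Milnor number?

Type A_{3}, Milnor number mu = 3.

The Hessian of f at 0 is [[2, 6], [6, 18]] with rank 1, so corank 1. A Groebner basis of the Jacobian ideal J(f) in C{u,v} is {v^3, u + 3*v}; counting standard monomials gives mu = 3. Corank 1: A-series; mu = 3 gives A_3.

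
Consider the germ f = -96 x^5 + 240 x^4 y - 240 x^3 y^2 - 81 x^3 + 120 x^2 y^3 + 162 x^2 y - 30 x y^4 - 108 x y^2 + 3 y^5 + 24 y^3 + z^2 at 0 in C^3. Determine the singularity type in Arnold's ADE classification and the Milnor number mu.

Type E_{8}, Milnor number mu = 8.

The Hessian of f at 0 has rank 1. Corank 2; j^3 = -3*(3*x - 2*y)^3 is a perfect cube, so E-series; the 5-jet and mu = 8 give E_8.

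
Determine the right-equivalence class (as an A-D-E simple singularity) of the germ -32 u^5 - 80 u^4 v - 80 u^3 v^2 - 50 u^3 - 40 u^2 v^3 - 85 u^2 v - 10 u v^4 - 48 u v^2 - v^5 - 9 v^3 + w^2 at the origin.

D_{6}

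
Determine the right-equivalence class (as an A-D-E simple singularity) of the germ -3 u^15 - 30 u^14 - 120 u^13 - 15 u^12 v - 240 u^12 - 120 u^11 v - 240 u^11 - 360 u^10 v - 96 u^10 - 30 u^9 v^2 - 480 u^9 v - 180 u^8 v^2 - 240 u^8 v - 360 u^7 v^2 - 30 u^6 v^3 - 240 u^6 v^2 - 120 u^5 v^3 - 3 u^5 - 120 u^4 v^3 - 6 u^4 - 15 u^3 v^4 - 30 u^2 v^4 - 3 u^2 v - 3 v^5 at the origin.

D_6

The Hessian of f at 0 has rank 0. Corank 2; j^3 = -3*u^2*v has shape L^2 M (L != M), so D-series; mu = 6 gives D_6.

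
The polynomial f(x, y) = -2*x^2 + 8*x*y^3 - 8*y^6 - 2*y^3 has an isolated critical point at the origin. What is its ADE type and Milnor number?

Type A_{2}, Milnor number mu = 2.

The Hessian of f at 0 is [[-4, 0], [0, 0]] with rank 1, so corank 1. A Groebner basis of the Jacobian ideal J(f) in C{x,y} is {y^2, x}; counting standard monomials gives mu = 2. Corank 1: A-series; mu = 2 gives A_2.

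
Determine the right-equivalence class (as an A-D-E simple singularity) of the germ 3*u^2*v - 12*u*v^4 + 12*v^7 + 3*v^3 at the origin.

The Hessian of f at 0 has rank 0. Corank 2; j^3 = 3*v*(u^2 + v^2) splits into three distinct lines over C (the quadratic factor has nonzero discriminant), so D_4.

D_{4}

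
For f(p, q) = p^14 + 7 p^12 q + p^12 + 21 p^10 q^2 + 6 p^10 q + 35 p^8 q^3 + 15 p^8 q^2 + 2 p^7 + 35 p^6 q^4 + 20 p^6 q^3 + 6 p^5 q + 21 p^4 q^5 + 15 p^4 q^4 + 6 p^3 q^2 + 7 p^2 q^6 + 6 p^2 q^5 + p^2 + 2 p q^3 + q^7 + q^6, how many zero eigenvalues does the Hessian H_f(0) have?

1

Hessian at 0 has rank 1.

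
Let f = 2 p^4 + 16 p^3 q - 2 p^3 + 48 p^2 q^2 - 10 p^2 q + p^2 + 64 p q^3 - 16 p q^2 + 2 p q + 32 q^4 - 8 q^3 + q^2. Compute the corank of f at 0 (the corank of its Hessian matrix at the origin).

1

The Hessian at 0 is [[2, 2], [2, 2]] of rank 1; hence corank 1.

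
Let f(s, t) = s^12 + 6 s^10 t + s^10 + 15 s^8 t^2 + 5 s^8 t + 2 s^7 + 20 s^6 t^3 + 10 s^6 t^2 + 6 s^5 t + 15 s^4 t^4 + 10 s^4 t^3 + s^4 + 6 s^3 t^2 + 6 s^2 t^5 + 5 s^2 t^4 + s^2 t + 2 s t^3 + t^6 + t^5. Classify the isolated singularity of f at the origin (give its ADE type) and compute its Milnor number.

Type D_{7}, Milnor number mu = 7.

The Hessian of f at 0 has rank 0. Corank 2; j^3 = s^2*t has shape L^2 M (L != M), so D-series; mu = 7 gives D_7.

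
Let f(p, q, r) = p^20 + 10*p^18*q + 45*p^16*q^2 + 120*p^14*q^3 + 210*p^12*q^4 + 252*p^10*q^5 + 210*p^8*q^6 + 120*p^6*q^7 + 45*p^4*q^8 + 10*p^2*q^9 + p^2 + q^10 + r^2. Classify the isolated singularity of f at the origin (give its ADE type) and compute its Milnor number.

The Hessian of f at 0 has rank 2. Corank 1: A-series; mu = 9 gives A_9.

Type A_9, Milnor number mu = 9.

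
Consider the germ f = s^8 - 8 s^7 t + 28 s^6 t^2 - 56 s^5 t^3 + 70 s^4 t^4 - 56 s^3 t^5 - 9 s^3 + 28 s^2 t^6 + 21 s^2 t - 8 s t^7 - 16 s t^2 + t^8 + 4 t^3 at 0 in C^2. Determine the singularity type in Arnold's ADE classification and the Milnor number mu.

The Hessian of f at 0 has rank 0. Corank 2; j^3 = -(s - t)*(3*s - 2*t)^2 has shape L^2 M (L != M), so D-series; mu = 9 gives D_9.

Type D_9, Milnor number mu = 9.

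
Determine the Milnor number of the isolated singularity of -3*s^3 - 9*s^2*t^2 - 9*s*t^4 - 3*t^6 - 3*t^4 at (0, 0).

6

The Hessian of f at 0 has rank 0. Corank 2; j^3 = -3*s^3 is a perfect cube, so E-series; the 4-jet and mu = 6 give E_6.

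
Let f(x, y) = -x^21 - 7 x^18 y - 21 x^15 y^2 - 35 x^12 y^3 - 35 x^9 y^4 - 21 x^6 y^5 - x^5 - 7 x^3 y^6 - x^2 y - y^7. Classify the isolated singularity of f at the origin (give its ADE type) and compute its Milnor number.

The Hessian of f at 0 has rank 0. Corank 2; j^3 = -x^2*y has shape L^2 M (L != M), so D-series; mu = 8 gives D_8.

Type D8, Milnor number mu = 8.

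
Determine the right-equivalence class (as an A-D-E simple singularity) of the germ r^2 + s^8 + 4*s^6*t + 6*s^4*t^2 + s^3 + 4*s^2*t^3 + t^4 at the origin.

E_{6}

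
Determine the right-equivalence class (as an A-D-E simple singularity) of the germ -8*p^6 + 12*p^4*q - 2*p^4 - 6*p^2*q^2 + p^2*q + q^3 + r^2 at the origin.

The Hessian of f at 0 is [[0, 0, 0], [0, 0, 0], [0, 0, 2]] with rank 1, so corank 2. A Groebner basis of the Jacobian ideal J(f) in C{p,q,r} is {q^3, p^2 + 3*q^2, p*q, r}; counting standard monomials gives mu = 4. Corank 2; j^3 = q*(p^2 + q^2) splits into three distinct lines over C (the quadratic factor has nonzero discriminant), so D_4.

D_4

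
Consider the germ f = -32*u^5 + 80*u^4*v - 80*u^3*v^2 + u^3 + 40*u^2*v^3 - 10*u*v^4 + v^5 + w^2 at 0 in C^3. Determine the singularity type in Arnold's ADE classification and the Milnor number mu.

Type E_{8}, Milnor number mu = 8.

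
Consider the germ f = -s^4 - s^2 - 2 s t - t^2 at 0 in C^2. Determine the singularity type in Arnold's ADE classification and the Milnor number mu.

Type A_{3}, Milnor number mu = 3.

The Hessian of f at 0 is [[-2, -2], [-2, -2]] with rank 1, so corank 1. A Groebner basis of the Jacobian ideal J(f) in C{s,t} is {t^3, s + t}; counting standard monomials gives mu = 3. Corank 1: A-series; mu = 3 gives A_3.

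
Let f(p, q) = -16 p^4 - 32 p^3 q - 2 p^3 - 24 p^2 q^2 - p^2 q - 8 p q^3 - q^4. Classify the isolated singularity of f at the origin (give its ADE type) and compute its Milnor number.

Type D5, Milnor number mu = 5.

The Hessian of f at 0 is [[0, 0], [0, 0]] with rank 0, so corank 2. A Groebner basis of the Jacobian ideal J(f) in C{p,q} is {p*q^2, -p*q/8 + q^3, p^2 + p*q/2}; counting standard monomials gives mu = 5. Corank 2; j^3 = -p^2*(2*p + q) has shape L^2 M (L != M), so D-series; mu = 5 gives D_5.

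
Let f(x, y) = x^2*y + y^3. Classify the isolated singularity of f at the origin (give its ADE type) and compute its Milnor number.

Type D4, Milnor number mu = 4.

The Hessian of f at 0 has rank 0. Corank 2; j^3 = y*(x^2 + y^2) splits into three distinct lines over C (the quadratic factor has nonzero discriminant), so D_4.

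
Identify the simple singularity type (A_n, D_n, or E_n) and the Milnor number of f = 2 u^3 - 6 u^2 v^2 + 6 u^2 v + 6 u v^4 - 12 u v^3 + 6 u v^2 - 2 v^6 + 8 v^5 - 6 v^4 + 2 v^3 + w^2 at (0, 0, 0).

Type E_8, Milnor number mu = 8.

The Hessian of f at 0 has rank 1. Corank 2; j^3 = 2*(u + v)^3 is a perfect cube, so E-series; the 5-jet and mu = 8 give E_8.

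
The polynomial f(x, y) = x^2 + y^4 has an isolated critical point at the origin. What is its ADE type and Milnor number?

The Hessian of f at 0 is [[2, 0], [0, 0]] with rank 1, so corank 1. A Groebner basis of the Jacobian ideal J(f) in C{x,y} is {y^3, x}; counting standard monomials gives mu = 3. Corank 1: A-series; mu = 3 gives A_3.

Type A3, Milnor number mu = 3.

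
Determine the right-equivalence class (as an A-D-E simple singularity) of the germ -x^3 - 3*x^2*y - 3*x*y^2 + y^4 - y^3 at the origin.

E_6

The Hessian of f at 0 is [[0, 0], [0, 0]] with rank 0, so corank 2. A Groebner basis of the Jacobian ideal J(f) in C{x,y} is {y^3, x^2 + 2*x*y + y^2}; counting standard monomials gives mu = 6. Corank 2; j^3 = -(x + y)^3 is a perfect cube, so E-series; the 4-jet and mu = 6 give E_6.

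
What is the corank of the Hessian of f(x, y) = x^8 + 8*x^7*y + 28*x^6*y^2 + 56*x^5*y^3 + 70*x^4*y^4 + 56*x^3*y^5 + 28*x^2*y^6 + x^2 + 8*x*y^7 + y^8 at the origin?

1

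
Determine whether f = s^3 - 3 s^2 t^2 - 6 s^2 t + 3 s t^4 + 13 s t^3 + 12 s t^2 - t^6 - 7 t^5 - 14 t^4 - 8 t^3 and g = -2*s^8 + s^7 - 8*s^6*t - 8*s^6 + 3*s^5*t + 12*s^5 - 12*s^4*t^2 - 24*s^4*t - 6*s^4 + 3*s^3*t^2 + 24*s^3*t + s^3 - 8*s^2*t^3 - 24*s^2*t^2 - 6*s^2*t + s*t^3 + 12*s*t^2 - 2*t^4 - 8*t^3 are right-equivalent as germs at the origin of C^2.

Yes.

The Hessian of f at 0 has rank 0. Corank 2; j^3 = (s - 2*t)^3 is a perfect cube, so E-series; the 4-jet and mu = 7 give E_7. The Hessian of g at 0 has rank 0. Corank 2; j^3 = (s - 2*t)^3 is a perfect cube, so E-series; the 4-jet and mu = 7 give E_7. Both have type E_7, hence right-equivalent.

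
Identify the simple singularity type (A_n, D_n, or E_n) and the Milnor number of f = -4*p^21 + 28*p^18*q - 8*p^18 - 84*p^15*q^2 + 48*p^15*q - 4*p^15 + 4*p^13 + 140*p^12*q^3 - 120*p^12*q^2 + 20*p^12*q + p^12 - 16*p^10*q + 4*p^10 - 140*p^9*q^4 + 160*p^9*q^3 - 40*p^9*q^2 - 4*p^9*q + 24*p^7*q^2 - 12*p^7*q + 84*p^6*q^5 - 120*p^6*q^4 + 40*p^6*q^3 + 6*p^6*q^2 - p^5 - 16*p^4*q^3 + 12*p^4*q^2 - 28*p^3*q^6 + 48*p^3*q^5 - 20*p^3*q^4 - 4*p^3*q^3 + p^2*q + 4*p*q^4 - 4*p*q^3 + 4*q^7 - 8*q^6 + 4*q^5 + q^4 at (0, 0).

Type D5, Milnor number mu = 5.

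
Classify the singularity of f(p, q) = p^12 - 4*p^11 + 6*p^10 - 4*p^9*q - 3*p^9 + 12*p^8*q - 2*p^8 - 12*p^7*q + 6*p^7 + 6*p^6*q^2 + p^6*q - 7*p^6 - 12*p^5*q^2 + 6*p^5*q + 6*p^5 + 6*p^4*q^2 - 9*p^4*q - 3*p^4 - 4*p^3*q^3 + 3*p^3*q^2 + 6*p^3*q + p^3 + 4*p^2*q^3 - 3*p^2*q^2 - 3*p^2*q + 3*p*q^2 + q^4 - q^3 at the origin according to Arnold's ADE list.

The Hessian of f at 0 has rank 0. Corank 2; j^3 = (p - q)^3 is a perfect cube, so E-series; the 4-jet and mu = 6 give E_6.

E_6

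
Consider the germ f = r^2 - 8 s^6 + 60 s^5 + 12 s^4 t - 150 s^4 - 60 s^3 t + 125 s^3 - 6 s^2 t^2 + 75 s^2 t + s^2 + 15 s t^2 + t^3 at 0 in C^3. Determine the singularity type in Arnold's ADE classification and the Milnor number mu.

Type A_{2}, Milnor number mu = 2.

The Hessian of f at 0 is [[2, 0, 0], [0, 0, 0], [0, 0, 2]] with rank 2, so corank 1. A Groebner basis of the Jacobian ideal J(f) in C{s,t,r} is {t^2, s, r}; counting standard monomials gives mu = 2. Corank 1: A-series; mu = 2 gives A_2.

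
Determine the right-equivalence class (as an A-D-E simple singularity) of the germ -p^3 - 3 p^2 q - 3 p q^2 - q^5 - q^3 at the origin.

E_{8}

The Hessian of f at 0 has rank 0. Corank 2; j^3 = -(p + q)^3 is a perfect cube, so E-series; the 5-jet and mu = 8 give E_8.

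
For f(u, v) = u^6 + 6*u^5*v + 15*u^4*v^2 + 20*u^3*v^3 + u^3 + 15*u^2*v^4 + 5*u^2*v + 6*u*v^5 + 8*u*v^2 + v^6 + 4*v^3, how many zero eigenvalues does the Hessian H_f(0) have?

2

The Hessian at 0 is [[0, 0], [0, 0]] of rank 0; hence corank 2.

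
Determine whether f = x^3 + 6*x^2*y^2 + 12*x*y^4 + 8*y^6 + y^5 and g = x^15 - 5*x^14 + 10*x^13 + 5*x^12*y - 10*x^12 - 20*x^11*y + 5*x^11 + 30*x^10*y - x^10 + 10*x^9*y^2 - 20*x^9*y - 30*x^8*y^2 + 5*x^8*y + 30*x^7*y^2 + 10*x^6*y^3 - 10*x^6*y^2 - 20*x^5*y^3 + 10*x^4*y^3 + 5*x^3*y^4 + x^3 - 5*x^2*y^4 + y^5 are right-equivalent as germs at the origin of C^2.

The Hessian of f at 0 has rank 0. Corank 2; j^3 = x^3 is a perfect cube, so E-series; the 5-jet and mu = 8 give E_8. The Hessian of g at 0 has rank 0. Corank 2; j^3 = x^3 is a perfect cube, so E-series; the 5-jet and mu = 8 give E_8. Both have type E_8, hence right-equivalent.

Yes.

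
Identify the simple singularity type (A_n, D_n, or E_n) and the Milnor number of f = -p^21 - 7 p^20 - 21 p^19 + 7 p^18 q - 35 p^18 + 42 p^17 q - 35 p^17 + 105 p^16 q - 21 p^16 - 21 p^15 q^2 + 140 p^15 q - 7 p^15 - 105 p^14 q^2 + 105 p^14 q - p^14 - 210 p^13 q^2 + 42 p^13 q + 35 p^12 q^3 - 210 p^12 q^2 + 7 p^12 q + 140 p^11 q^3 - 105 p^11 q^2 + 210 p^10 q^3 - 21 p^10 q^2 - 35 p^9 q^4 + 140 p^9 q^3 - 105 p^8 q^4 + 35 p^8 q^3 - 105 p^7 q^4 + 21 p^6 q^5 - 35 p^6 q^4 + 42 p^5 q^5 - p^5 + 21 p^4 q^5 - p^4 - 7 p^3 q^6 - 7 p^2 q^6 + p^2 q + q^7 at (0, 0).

Type D_8, Milnor number mu = 8.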